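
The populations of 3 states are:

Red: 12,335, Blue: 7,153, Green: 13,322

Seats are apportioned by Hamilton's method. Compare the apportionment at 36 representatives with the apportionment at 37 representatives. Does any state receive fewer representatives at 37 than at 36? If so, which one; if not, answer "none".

none

At 36 seats: Red 13, Blue 8, Green 15.
At 37 seats: Red 14, Blue 8, Green 15.
No state's allocation decreased.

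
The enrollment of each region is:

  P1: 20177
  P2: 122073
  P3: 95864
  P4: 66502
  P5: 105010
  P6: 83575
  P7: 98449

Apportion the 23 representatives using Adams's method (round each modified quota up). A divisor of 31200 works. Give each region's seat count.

With modified divisor 31200: modified quotas P1 0.647, P2 3.913, P3 3.073, P4 2.131, P5 3.366, P6 2.679, P7 3.155.
Rounding up: P1 1, P2 4, P3 4, P4 3, P5 4, P6 3, P7 4 (total 23).

P1: 1; P2: 4; P3: 4; P4: 3; P5: 4; P6: 3; P7: 4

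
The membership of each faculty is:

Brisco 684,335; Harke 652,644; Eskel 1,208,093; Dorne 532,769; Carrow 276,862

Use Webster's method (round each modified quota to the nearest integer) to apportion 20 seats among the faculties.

Standard divisor 3354703/20 ≈ 167735.15; standard quotas: Brisco 4.080, Harke 3.891, Eskel 7.202, Dorne 3.176, Carrow 1.651.
Rounding to the nearest integer gives Brisco 4, Harke 4, Eskel 7, Dorne 3, Carrow 2 — total 20, matching the house size, so no adjustment is needed.

Brisco: 4, Harke: 4, Eskel: 7, Dorne: 3, Carrow: 2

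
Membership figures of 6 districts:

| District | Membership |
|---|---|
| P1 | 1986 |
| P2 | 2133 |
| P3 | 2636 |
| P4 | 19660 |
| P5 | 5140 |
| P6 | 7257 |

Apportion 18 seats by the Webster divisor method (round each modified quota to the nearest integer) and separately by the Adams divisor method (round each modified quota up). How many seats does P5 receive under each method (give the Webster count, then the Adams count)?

Webster: P1 1, P2 1, P3 1, P4 9, P5 2, P6 4.
Adams: P1 1, P2 1, P3 2, P4 8, P5 3, P6 3.
P5 gets 2 under Webster and 3 under Adams.

2 and 3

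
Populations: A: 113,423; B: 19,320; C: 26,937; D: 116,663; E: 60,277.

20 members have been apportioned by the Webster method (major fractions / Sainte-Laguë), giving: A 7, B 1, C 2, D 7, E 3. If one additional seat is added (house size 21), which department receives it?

Priority for the next seat is population ÷ (current seats + 0.5).
Priorities: A 15123.067, B 12880.000, C 10774.800, D 15555.067, E 17222.000.
Highest priority: E.

E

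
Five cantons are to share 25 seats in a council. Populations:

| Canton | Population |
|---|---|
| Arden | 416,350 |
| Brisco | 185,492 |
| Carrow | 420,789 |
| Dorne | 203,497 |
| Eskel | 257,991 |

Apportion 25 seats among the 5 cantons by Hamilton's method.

Standard divisor: 1484119 ÷ 25 ≈ 59364.76.
Standard quotas: Arden 7.0134, Brisco 3.1246, Carrow 7.0882, Dorne 3.4279, Eskel 4.3459.
Lower quotas: Arden 7, Brisco 3, Carrow 7, Dorne 3, Eskel 4 (sum 24, leaving 1 seat).
Remainders in descending order: Dorne 0.4279, Eskel 0.3459, Brisco 0.1246, Carrow 0.0882, Arden 0.0134.
The surplus seat goes to Dorne.

Arden 7; Brisco 3; Carrow 7; Dorne 4; Eskel 4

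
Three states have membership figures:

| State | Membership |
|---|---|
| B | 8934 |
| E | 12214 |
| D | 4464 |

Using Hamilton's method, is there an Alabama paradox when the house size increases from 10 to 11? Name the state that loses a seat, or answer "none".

At 10 seats: B 3, E 5, D 2.
At 11 seats: B 4, E 5, D 2.
No state's allocation decreased.

none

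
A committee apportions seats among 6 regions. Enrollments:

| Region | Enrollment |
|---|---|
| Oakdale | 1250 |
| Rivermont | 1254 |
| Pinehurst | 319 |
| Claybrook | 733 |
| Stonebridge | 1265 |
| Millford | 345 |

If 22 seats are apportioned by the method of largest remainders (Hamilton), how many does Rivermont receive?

5

Standard divisor: 5166 ÷ 22 ≈ 234.818.
Standard quotas: Oakdale 5.323, Rivermont 5.340, Pinehurst 1.358, Claybrook 3.122, Stonebridge 5.387, Millford 1.469.
Lower quotas: Oakdale 5, Rivermont 5, Pinehurst 1, Claybrook 3, Stonebridge 5, Millford 1 (sum 20, leaving 2 seats).
Remainders in descending order: Millford 0.469, Stonebridge 0.387, Pinehurst 0.358, Rivermont 0.340, Oakdale 0.323, Claybrook 0.122.
Largest remainders: Millford, Stonebridge receive the extra seats.
Rivermont receives 5.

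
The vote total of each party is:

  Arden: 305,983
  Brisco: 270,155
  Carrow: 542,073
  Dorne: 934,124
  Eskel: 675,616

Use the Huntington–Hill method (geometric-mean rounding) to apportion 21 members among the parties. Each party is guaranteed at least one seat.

Arden 3, Brisco 2, Carrow 4, Dorne 7, Eskel 5

With divisor 124872: modified quotas Arden 2.450, Brisco 2.163, Carrow 4.341, Dorne 7.481, Eskel 5.410.
Geometric-mean thresholds: Arden √(2·3)=2.449, Brisco √(2·3)=2.449, Carrow √(4·5)=4.472, Dorne √(7·8)=7.483, Eskel √(5·6)=5.477.
Each quota rounded against its threshold gives Arden 3, Brisco 2, Carrow 4, Dorne 7, Eskel 5 (total 21).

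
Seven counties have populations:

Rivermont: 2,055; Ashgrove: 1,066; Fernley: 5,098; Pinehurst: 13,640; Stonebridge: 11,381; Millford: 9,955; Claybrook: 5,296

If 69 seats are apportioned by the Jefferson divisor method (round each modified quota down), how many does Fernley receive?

Standard divisor 48491/69 ≈ 702.768; standard quotas: Rivermont 2.924, Ashgrove 1.517, Fernley 7.254, Pinehurst 19.409, Stonebridge 16.195, Millford 14.165, Claybrook 7.536.
Rounding down gives 2, 1, 7, 19, 16, 14, 7 = 66 seats, so the divisor must be adjusted.
With modified divisor 667: modified quotas Rivermont 3.081, Ashgrove 1.598, Fernley 7.643, Pinehurst 20.450, Stonebridge 17.063, Millford 14.925, Claybrook 7.940.
Rounding down: Rivermont 3, Ashgrove 1, Fernley 7, Pinehurst 20, Stonebridge 17, Millford 14, Claybrook 7 (total 69).
Fernley receives 7.

7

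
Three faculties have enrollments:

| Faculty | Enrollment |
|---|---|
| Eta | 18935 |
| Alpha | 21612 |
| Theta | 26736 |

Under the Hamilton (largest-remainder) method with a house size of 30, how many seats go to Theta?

The standard divisor is 67283/30 ≈ 2242.767.
Standard quotas: Eta 8.4427, Alpha 9.6363, Theta 11.9210.
Lower quotas: Eta 8, Alpha 9, Theta 11 (sum 28, leaving 2 seats).
Remainders in descending order: Theta 0.9210, Alpha 0.6363, Eta 0.4427.
Largest remainders: Theta, Alpha receive the extra seats.
Theta receives 12.

12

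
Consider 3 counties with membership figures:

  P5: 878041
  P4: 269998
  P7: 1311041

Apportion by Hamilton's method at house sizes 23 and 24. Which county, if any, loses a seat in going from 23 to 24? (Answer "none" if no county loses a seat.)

At 23 seats: P5 8, P4 3, P7 12.
At 24 seats: P5 8, P4 3, P7 13.
No county's allocation decreased.

none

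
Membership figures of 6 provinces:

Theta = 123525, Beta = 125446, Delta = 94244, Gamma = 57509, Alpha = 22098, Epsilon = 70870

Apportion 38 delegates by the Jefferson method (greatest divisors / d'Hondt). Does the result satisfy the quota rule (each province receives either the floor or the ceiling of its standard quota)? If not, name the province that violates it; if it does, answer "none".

Standard quotas: Theta 9.508, Beta 9.656, Delta 7.254, Gamma 4.427, Alpha 1.701, Epsilon 5.455.
Jefferson allocation: Theta 10, Beta 10, Delta 7, Gamma 4, Alpha 1, Epsilon 6.
Every allocation lies between the lower and upper quota.

none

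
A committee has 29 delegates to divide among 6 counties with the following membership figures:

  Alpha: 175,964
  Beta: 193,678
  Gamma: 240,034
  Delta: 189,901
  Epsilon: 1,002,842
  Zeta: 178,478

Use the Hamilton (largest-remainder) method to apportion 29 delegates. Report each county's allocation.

The standard divisor is 1980897/29 ≈ 68306.793.
Standard quotas: Alpha 2.5761, Beta 2.8354, Gamma 3.5141, Delta 2.7801, Epsilon 14.6814, Zeta 2.6129.
Lower quotas: Alpha 2, Beta 2, Gamma 3, Delta 2, Epsilon 14, Zeta 2 (sum 25, leaving 4 seats).
Remainders in descending order: Beta 0.8354, Delta 0.7801, Epsilon 0.6814, Zeta 0.6129, Alpha 0.5761, Gamma 0.5141.
The surplus seats go to Beta, Delta, Epsilon, Zeta.

Alpha 2, Beta 3, Gamma 3, Delta 3, Epsilon 15, Zeta 3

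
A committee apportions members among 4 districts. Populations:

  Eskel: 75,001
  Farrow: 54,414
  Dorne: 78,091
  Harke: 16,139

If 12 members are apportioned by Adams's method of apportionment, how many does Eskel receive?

Standard divisor 223645/12 ≈ 18637.083; standard quotas: Eskel 4.024, Farrow 2.920, Dorne 4.190, Harke 0.866.
Rounding up gives 5, 3, 5, 1 = 14 seats, so the divisor must be adjusted.
With modified divisor 22300: modified quotas Eskel 3.363, Farrow 2.440, Dorne 3.502, Harke 0.724.
Rounding up: Eskel 4, Farrow 3, Dorne 4, Harke 1 (total 12).
Eskel receives 4.

4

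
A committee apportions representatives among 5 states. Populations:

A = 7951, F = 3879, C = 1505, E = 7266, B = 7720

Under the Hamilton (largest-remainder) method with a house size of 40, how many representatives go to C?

Standard divisor: 28321 ÷ 40 ≈ 708.025.
Standard quotas: A 11.2298, F 5.4786, C 2.1256, E 10.2623, B 10.9036.
Lower quotas: A 11, F 5, C 2, E 10, B 10 (sum 38, leaving 2 seats).
Remainders in descending order: B 0.9036, F 0.4786, E 0.2623, A 0.2298, C 0.1256.
The surplus seats go to B, F.
C receives 2.

2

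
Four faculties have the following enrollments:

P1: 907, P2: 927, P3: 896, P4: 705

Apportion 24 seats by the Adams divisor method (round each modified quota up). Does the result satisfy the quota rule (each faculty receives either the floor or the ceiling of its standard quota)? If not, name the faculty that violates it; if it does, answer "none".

Standard quotas: P1 6.337, P2 6.477, P3 6.260, P4 4.926.
Adams allocation: P1 6, P2 7, P3 6, P4 5.
Every allocation lies between the lower and upper quota.

none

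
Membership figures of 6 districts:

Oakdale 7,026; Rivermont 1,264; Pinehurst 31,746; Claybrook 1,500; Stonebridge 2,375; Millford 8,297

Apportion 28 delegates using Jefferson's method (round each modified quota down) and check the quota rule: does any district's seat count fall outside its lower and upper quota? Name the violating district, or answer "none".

Pinehurst

Standard quotas: Oakdale 3.768, Rivermont 0.678, Pinehurst 17.026, Claybrook 0.804, Stonebridge 1.274, Millford 4.450.
Jefferson allocation: Oakdale 4, Rivermont 0, Pinehurst 19, Claybrook 0, Stonebridge 1, Millford 4.
Pinehurst has quota 17.026 (lower 17, upper 18) but receives 19 — outside the quota interval.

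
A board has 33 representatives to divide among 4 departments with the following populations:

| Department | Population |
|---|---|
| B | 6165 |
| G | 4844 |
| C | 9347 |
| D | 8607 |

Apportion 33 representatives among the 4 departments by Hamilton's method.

B=7, G=5, C=11, D=10

The standard divisor is 28963/33 ≈ 877.667.
Standard quotas: B 7.0243, G 5.5192, C 10.6498, D 9.8067.
Lower quotas: B 7, G 5, C 10, D 9 (sum 31, leaving 2 seats).
Remainders in descending order: D 0.8067, C 0.6498, G 0.5192, B 0.0243.
The surplus seats go to D, C.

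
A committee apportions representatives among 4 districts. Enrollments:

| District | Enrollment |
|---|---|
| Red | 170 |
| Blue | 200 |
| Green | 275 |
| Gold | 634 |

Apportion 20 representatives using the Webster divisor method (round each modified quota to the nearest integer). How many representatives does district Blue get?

3

Standard divisor 1279/20 ≈ 63.95; standard quotas: Red 2.658, Blue 3.127, Green 4.300, Gold 9.914.
Rounding to the nearest integer gives Red 3, Blue 3, Green 4, Gold 10 — total 20, matching the house size, so no adjustment is needed.
Blue receives 3.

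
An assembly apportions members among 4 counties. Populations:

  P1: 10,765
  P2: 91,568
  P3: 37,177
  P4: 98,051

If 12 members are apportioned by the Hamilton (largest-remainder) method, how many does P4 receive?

Total 237561; standard divisor 237561/12 ≈ 19796.75.
Standard quotas: P1 0.5438, P2 4.6254, P3 1.8779, P4 4.9529.
Lower quotas: P1 0, P2 4, P3 1, P4 4 (sum 9, leaving 3 seats).
Remainders in descending order: P4 0.9529, P3 0.8779, P2 0.6254, P1 0.5438.
The surplus seats go to P4, P3, P2.
P4 receives 5.

5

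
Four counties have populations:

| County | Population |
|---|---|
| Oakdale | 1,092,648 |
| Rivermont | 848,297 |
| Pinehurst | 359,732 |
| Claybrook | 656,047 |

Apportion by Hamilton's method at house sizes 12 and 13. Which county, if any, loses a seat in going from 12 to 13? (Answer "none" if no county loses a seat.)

Pinehurst

At 12 seats: Oakdale 4, Rivermont 3, Pinehurst 2, Claybrook 3.
At 13 seats: Oakdale 5, Rivermont 4, Pinehurst 1, Claybrook 3.
Pinehurst drops from 2 to 1.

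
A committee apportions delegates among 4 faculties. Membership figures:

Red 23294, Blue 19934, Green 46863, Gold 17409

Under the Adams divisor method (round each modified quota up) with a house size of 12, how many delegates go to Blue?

Standard divisor 107500/12 ≈ 8958.333; standard quotas: Red 2.600, Blue 2.225, Green 5.231, Gold 1.943.
Rounding up gives 3, 3, 6, 2 = 14 seats, so the divisor must be adjusted.
With modified divisor 10800: modified quotas Red 2.157, Blue 1.846, Green 4.339, Gold 1.612.
Rounding up: Red 3, Blue 2, Green 5, Gold 2 (total 12).
Blue receives 2.

2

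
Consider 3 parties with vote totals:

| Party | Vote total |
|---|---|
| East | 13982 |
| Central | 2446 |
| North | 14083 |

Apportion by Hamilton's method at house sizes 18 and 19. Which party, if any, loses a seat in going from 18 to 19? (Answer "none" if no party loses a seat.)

At 18 seats: East 8, Central 2, North 8.
At 19 seats: East 9, Central 1, North 9.
Central drops from 2 to 1.

Central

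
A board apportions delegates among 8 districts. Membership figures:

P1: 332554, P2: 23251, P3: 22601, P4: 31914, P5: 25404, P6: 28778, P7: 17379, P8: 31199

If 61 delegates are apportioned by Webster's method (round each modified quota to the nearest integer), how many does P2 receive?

Standard divisor 513080/61 ≈ 8411.148; standard quotas: P1 39.537, P2 2.764, P3 2.687, P4 3.794, P5 3.020, P6 3.421, P7 2.066, P8 3.709.
Rounding to the nearest integer gives 40, 3, 3, 4, 3, 3, 2, 4 = 62 seats, so the divisor must be adjusted.
With modified divisor 8500: modified quotas P1 39.124, P2 2.735, P3 2.659, P4 3.755, P5 2.989, P6 3.386, P7 2.045, P8 3.670.
Rounding to the nearest integer: P1 39, P2 3, P3 3, P4 4, P5 3, P6 3, P7 2, P8 4 (total 61).
P2 receives 3.

3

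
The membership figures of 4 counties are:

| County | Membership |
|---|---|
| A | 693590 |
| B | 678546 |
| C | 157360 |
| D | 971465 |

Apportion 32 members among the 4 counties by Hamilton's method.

Standard divisor: 2500961 ÷ 32 ≈ 78155.031.
Standard quotas: A 8.8745, B 8.6821, C 2.0134, D 12.4300.
Lower quotas: A 8, B 8, C 2, D 12 (sum 30, leaving 2 seats).
Remainders in descending order: A 0.8745, B 0.6821, D 0.4300, C 0.0134.
Largest remainders: A, B receive the extra seats.

A 9, B 9, C 2, D 12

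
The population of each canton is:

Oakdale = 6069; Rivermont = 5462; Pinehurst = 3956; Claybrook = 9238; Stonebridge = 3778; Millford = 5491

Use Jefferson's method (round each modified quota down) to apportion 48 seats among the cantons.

Standard divisor 33994/48 ≈ 708.208; standard quotas: Oakdale 8.570, Rivermont 7.712, Pinehurst 5.586, Claybrook 13.044, Stonebridge 5.335, Millford 7.753.
Rounding down gives 8, 7, 5, 13, 5, 7 = 45 seats, so the divisor must be adjusted.
With modified divisor 670: modified quotas Oakdale 9.058, Rivermont 8.152, Pinehurst 5.904, Claybrook 13.788, Stonebridge 5.639, Millford 8.196.
Rounding down: Oakdale 9, Rivermont 8, Pinehurst 5, Claybrook 13, Stonebridge 5, Millford 8 (total 48).

Oakdale 9, Rivermont 8, Pinehurst 5, Claybrook 13, Stonebridge 5, Millford 8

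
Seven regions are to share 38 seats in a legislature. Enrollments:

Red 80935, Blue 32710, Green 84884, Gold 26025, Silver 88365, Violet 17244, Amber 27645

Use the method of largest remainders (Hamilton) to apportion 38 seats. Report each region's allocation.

Red=9, Blue=3, Green=9, Gold=3, Silver=9, Violet=2, Amber=3

The standard divisor is 357808/38 = 9416.
Standard quotas: Red 8.5955, Blue 3.4739, Green 9.0149, Gold 2.7639, Silver 9.3846, Violet 1.8314, Amber 2.9360.
Lower quotas: Red 8, Blue 3, Green 9, Gold 2, Silver 9, Violet 1, Amber 2 (sum 34, leaving 4 seats).
Remainders in descending order: Amber 0.9360, Violet 0.8314, Gold 0.7639, Red 0.5955, Blue 0.4739, Silver 0.3846, Green 0.0149.
Largest remainders: Amber, Violet, Gold, Red receive the extra seats.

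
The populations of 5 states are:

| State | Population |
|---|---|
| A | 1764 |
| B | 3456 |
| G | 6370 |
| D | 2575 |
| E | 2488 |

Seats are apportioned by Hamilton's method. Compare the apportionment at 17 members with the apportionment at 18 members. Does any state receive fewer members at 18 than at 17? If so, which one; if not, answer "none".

At 17 seats: A 2, B 3, G 6, D 3, E 3.
At 18 seats: A 2, B 4, G 7, D 3, E 2.
E drops from 3 to 2.

E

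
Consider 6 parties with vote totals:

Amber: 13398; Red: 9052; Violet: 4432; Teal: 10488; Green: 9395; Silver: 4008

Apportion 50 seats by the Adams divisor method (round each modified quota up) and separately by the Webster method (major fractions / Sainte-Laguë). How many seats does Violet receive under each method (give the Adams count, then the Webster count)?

5 and 4

Adams: Amber 13, Red 9, Violet 5, Teal 10, Green 9, Silver 4.
Webster: Amber 13, Red 9, Violet 4, Teal 11, Green 9, Silver 4.
Violet gets 5 under Adams and 4 under Webster.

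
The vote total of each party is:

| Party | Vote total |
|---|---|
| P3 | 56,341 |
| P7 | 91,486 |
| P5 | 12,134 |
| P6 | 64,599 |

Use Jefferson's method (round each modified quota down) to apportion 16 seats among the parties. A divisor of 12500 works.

P3=4, P7=7, P5=0, P6=5

With modified divisor 12500: modified quotas P3 4.507, P7 7.319, P5 0.971, P6 5.168.
Rounding down: P3 4, P7 7, P5 0, P6 5 (total 16).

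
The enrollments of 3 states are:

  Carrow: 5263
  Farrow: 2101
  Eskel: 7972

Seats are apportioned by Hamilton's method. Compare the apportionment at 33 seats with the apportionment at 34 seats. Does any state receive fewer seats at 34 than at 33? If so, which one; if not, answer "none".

Farrow

At 33 seats: Carrow 11, Farrow 5, Eskel 17.
At 34 seats: Carrow 12, Farrow 4, Eskel 18.
Farrow drops from 5 to 4.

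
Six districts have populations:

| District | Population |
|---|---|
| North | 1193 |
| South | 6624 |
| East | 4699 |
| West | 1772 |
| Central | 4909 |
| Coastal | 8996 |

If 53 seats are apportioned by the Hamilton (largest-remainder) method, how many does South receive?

Standard divisor: 28193 ÷ 53 ≈ 531.943.
Standard quotas: North 2.2427, South 12.4525, East 8.8336, West 3.3312, Central 9.2284, Coastal 16.9116.
Lower quotas: North 2, South 12, East 8, West 3, Central 9, Coastal 16 (sum 50, leaving 3 seats).
Remainders in descending order: Coastal 0.9116, East 0.8336, South 0.4525, West 0.3312, North 0.2427, Central 0.2284.
Largest remainders: Coastal, East, South receive the extra seats.
South receives 13.

13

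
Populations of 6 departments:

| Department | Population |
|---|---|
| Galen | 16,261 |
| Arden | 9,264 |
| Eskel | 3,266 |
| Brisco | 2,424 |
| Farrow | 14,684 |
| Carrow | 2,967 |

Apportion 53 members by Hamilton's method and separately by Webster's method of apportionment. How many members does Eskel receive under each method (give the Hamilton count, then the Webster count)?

3 and 4

Hamilton: Galen 18, Arden 10, Eskel 3, Brisco 3, Farrow 16, Carrow 3.
Webster: Galen 17, Arden 10, Eskel 4, Brisco 3, Farrow 16, Carrow 3.
Eskel gets 3 under Hamilton and 4 under Webster.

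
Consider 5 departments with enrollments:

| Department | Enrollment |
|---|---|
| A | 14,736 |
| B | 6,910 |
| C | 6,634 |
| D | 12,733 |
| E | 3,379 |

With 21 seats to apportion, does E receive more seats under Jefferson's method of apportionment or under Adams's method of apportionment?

Adams

Jefferson: A 8, B 3, C 3, D 6, E 1.
Adams: A 7, B 3, C 3, D 6, E 2.
E gets 1 under Jefferson and 2 under Adams.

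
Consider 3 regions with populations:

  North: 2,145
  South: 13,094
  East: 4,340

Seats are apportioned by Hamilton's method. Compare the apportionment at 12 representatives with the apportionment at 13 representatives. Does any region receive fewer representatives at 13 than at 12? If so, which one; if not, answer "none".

At 12 seats: North 1, South 8, East 3.
At 13 seats: North 1, South 9, East 3.
No region's allocation decreased.

none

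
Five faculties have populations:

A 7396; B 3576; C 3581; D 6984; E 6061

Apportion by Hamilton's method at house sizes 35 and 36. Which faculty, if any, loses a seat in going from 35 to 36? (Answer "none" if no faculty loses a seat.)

none

At 35 seats: A 9, B 4, C 5, D 9, E 8.
At 36 seats: A 9, B 5, C 5, D 9, E 8.
No faculty's allocation decreased.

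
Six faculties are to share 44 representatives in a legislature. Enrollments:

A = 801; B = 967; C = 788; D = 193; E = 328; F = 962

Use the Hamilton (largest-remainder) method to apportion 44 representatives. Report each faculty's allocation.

Total 4039; standard divisor 4039/44 ≈ 91.795.
Standard quotas: A 8.726, B 10.534, C 8.584, D 2.103, E 3.573, F 10.480.
Lower quotas: A 8, B 10, C 8, D 2, E 3, F 10 (sum 41, leaving 3 seats).
Remainders in descending order: A 0.726, C 0.584, E 0.573, B 0.534, F 0.480, D 0.103.
The surplus seats go to A, C, E.

A=9, B=10, C=9, D=2, E=4, F=10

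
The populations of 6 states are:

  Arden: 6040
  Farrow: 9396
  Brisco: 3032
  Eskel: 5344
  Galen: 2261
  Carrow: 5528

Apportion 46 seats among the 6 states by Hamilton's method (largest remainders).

Arden: 9, Farrow: 14, Brisco: 4, Eskel: 8, Galen: 3, Carrow: 8

Total 31601; standard divisor 31601/46 ≈ 686.978.
Standard quotas: Arden 8.7921, Farrow 13.6773, Brisco 4.4135, Eskel 7.7790, Galen 3.2912, Carrow 8.0468.
Lower quotas: Arden 8, Farrow 13, Brisco 4, Eskel 7, Galen 3, Carrow 8 (sum 43, leaving 3 seats).
Remainders in descending order: Arden 0.7921, Eskel 0.7790, Farrow 0.6773, Brisco 0.4135, Galen 0.2912, Carrow 0.0468.
The surplus seats go to Arden, Eskel, Farrow.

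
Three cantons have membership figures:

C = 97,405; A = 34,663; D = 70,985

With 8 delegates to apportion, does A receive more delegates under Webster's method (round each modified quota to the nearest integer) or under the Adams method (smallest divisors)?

Adams

Webster: C 4, A 1, D 3.
Adams: C 3, A 2, D 3.
A gets 1 under Webster and 2 under Adams.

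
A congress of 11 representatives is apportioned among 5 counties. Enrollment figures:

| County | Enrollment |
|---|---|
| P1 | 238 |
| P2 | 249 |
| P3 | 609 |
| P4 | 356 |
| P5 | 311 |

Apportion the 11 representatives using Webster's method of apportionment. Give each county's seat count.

P1: 1; P2: 2; P3: 4; P4: 2; P5: 2

Standard divisor 1763/11 ≈ 160.273; standard quotas: P1 1.485, P2 1.554, P3 3.800, P4 2.221, P5 1.940.
Rounding to the nearest integer gives P1 1, P2 2, P3 4, P4 2, P5 2 — total 11, matching the house size, so no adjustment is needed.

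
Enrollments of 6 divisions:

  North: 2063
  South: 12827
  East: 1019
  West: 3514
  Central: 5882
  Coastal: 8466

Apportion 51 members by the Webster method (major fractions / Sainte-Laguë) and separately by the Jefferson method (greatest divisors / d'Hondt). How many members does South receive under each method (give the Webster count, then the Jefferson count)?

Webster: North 3, South 19, East 2, West 5, Central 9, Coastal 13.
Jefferson: North 3, South 20, East 1, West 5, Central 9, Coastal 13.
South gets 19 under Webster and 20 under Jefferson.

19 and 20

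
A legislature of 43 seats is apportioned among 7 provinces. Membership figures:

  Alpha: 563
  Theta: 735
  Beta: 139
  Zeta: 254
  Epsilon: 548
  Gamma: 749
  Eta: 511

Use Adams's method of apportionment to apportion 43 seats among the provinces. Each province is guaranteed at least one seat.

Standard divisor 3499/43 ≈ 81.372; standard quotas: Alpha 6.919, Theta 9.033, Beta 1.708, Zeta 3.121, Epsilon 6.734, Gamma 9.205, Eta 6.280.
Rounding up gives 7, 10, 2, 4, 7, 10, 7 = 47 seats, so the divisor must be adjusted.
With modified divisor 90: modified quotas Alpha 6.256, Theta 8.167, Beta 1.544, Zeta 2.822, Epsilon 6.089, Gamma 8.322, Eta 5.678.
Rounding up: Alpha 7, Theta 9, Beta 2, Zeta 3, Epsilon 7, Gamma 9, Eta 6 (total 43).

Alpha=7, Theta=9, Beta=2, Zeta=3, Epsilon=7, Gamma=9, Eta=6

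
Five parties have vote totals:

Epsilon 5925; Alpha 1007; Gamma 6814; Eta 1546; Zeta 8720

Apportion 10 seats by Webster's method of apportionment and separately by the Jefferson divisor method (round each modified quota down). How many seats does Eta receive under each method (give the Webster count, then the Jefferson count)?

Webster: Epsilon 2, Alpha 0, Gamma 3, Eta 1, Zeta 4.
Jefferson: Epsilon 3, Alpha 0, Gamma 3, Eta 0, Zeta 4.
Eta gets 1 under Webster and 0 under Jefferson.

1 and 0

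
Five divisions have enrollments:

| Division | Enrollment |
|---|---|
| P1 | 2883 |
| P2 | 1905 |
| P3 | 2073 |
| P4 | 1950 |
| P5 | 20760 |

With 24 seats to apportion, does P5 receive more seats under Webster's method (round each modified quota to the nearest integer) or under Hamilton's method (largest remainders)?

Hamilton

Webster: P1 2, P2 2, P3 2, P4 2, P5 16.
Hamilton: P1 2, P2 1, P3 2, P4 2, P5 17.
P5 gets 16 under Webster and 17 under Hamilton.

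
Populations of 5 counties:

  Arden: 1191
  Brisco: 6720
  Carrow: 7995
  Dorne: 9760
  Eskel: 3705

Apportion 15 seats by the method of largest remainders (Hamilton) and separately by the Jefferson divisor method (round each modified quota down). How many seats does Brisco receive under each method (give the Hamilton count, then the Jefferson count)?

3 and 4

Hamilton: Arden 1, Brisco 3, Carrow 4, Dorne 5, Eskel 2.
Jefferson: Arden 0, Brisco 4, Carrow 4, Dorne 5, Eskel 2.
Brisco gets 3 under Hamilton and 4 under Jefferson.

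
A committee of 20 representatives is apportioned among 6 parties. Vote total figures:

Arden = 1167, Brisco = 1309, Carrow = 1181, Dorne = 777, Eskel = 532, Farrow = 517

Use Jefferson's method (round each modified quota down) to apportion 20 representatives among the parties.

Standard divisor 5483/20 ≈ 274.15; standard quotas: Arden 4.257, Brisco 4.775, Carrow 4.308, Dorne 2.834, Eskel 1.941, Farrow 1.886.
Rounding down gives 4, 4, 4, 2, 1, 1 = 16 seats, so the divisor must be adjusted.
With modified divisor 250: modified quotas Arden 4.668, Brisco 5.236, Carrow 4.724, Dorne 3.108, Eskel 2.128, Farrow 2.068.
Rounding down: Arden 4, Brisco 5, Carrow 4, Dorne 3, Eskel 2, Farrow 2 (total 20).

Arden: 4; Brisco: 5; Carrow: 4; Dorne: 3; Eskel: 2; Farrow: 2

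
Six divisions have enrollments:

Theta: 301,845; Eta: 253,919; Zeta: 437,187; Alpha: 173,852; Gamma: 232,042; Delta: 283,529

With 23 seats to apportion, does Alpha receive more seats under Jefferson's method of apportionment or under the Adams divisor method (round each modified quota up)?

Adams

Jefferson: Theta 4, Eta 4, Zeta 6, Alpha 2, Gamma 3, Delta 4.
Adams: Theta 4, Eta 3, Zeta 6, Alpha 3, Gamma 3, Delta 4.
Alpha gets 2 under Jefferson and 3 under Adams.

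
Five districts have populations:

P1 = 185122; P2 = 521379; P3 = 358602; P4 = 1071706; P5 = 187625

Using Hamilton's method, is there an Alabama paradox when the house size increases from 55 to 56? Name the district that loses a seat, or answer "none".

At 55 seats: P1 4, P2 12, P3 9, P4 25, P5 5.
At 56 seats: P1 4, P2 13, P3 9, P4 26, P5 4.
P5 drops from 5 to 4.

P5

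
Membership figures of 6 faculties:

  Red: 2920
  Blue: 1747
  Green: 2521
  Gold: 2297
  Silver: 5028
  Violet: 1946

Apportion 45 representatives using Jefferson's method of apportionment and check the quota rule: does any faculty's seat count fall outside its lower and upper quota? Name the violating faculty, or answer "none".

none

Standard quotas: Red 7.983, Blue 4.776, Green 6.893, Gold 6.280, Silver 13.747, Violet 5.320.
Jefferson allocation: Red 8, Blue 5, Green 7, Gold 6, Silver 14, Violet 5.
Every allocation lies between the lower and upper quota.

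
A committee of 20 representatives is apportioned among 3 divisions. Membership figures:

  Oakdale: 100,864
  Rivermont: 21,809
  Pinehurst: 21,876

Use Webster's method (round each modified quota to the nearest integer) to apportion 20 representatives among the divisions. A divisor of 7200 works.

With modified divisor 7200: modified quotas Oakdale 14.009, Rivermont 3.029, Pinehurst 3.038.
Rounding to the nearest integer: Oakdale 14, Rivermont 3, Pinehurst 3 (total 20).

Oakdale: 14, Rivermont: 3, Pinehurst: 3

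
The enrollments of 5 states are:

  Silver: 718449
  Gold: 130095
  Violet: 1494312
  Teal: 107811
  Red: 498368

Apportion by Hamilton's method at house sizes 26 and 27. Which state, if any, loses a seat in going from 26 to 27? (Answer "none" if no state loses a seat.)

Red

At 26 seats: Silver 6, Gold 1, Violet 13, Teal 1, Red 5.
At 27 seats: Silver 7, Gold 1, Violet 14, Teal 1, Red 4.
Red drops from 5 to 4.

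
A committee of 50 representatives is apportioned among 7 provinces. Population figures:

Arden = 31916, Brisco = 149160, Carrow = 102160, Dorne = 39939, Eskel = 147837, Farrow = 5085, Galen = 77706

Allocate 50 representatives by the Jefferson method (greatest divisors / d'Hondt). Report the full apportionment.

Arden=3, Brisco=14, Carrow=9, Dorne=3, Eskel=14, Farrow=0, Galen=7

Standard divisor 553803/50 ≈ 11076.06; standard quotas: Arden 2.882, Brisco 13.467, Carrow 9.223, Dorne 3.606, Eskel 13.347, Farrow 0.459, Galen 7.016.
Rounding down gives 2, 13, 9, 3, 13, 0, 7 = 47 seats, so the divisor must be adjusted.
With modified divisor 10400: modified quotas Arden 3.069, Brisco 14.342, Carrow 9.823, Dorne 3.840, Eskel 14.215, Farrow 0.489, Galen 7.472.
Rounding down: Arden 3, Brisco 14, Carrow 9, Dorne 3, Eskel 14, Farrow 0, Galen 7 (total 50).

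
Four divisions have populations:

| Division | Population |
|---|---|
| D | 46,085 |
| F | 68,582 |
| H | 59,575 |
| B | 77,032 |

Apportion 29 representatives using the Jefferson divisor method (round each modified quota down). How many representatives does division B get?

Standard divisor 251274/29 ≈ 8664.621; standard quotas: D 5.319, F 7.915, H 6.876, B 8.890.
Rounding down gives 5, 7, 6, 8 = 26 seats, so the divisor must be adjusted.
With modified divisor 8100: modified quotas D 5.690, F 8.467, H 7.355, B 9.510.
Rounding down: D 5, F 8, H 7, B 9 (total 29).
B receives 9.

9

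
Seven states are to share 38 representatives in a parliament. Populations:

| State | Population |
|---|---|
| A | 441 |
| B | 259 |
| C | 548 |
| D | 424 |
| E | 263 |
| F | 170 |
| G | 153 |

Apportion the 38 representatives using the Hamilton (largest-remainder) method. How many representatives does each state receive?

A: 7, B: 4, C: 9, D: 7, E: 5, F: 3, G: 3

Total 2258; standard divisor 2258/38 ≈ 59.421.
Standard quotas: A 7.422, B 4.359, C 9.222, D 7.136, E 4.426, F 2.861, G 2.575.
Lower quotas: A 7, B 4, C 9, D 7, E 4, F 2, G 2 (sum 35, leaving 3 seats).
Remainders in descending order: F 0.861, G 0.575, E 0.426, A 0.422, B 0.359, C 0.222, D 0.136.
The surplus seats go to F, G, E.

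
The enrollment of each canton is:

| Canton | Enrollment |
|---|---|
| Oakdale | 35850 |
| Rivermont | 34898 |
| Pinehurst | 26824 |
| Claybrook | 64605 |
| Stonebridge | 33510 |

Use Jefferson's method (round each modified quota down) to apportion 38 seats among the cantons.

Standard divisor 195687/38 ≈ 5149.658; standard quotas: Oakdale 6.962, Rivermont 6.777, Pinehurst 5.209, Claybrook 12.545, Stonebridge 6.507.
Rounding down gives 6, 6, 5, 12, 6 = 35 seats, so the divisor must be adjusted.
With modified divisor 4900: modified quotas Oakdale 7.316, Rivermont 7.122, Pinehurst 5.474, Claybrook 13.185, Stonebridge 6.839.
Rounding down: Oakdale 7, Rivermont 7, Pinehurst 5, Claybrook 13, Stonebridge 6 (total 38).

Oakdale 7, Rivermont 7, Pinehurst 5, Claybrook 13, Stonebridge 6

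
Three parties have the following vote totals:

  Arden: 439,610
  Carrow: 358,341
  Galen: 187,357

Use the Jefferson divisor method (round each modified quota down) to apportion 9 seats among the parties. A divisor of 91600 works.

With modified divisor 91600: modified quotas Arden 4.799, Carrow 3.912, Galen 2.045.
Rounding down: Arden 4, Carrow 3, Galen 2 (total 9).

Arden: 4, Carrow: 3, Galen: 2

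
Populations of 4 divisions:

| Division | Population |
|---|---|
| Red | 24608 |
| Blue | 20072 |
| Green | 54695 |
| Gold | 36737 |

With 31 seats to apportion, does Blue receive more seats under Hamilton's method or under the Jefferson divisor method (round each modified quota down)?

Hamilton

Hamilton: Red 6, Blue 5, Green 12, Gold 8.
Jefferson: Red 6, Blue 4, Green 13, Gold 8.
Blue gets 5 under Hamilton and 4 under Jefferson.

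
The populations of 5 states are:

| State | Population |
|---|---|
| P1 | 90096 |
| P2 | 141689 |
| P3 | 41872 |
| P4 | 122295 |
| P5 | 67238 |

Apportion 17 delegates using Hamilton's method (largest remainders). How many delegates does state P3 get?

2

The standard divisor is 463190/17 ≈ 27246.471.
Standard quotas: P1 3.3067, P2 5.2003, P3 1.5368, P4 4.4885, P5 2.4678.
Lower quotas: P1 3, P2 5, P3 1, P4 4, P5 2 (sum 15, leaving 2 seats).
Remainders in descending order: P3 0.5368, P4 0.4885, P5 0.4678, P1 0.3067, P2 0.2003.
The surplus seats go to P3, P4.
P3 receives 2.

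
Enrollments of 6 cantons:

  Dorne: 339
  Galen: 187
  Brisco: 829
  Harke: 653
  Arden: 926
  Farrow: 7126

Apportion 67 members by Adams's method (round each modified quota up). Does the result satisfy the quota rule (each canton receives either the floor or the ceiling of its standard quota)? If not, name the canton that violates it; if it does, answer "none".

Farrow

Standard quotas: Dorne 2.258, Galen 1.245, Brisco 5.521, Harke 4.349, Arden 6.167, Farrow 47.459.
Adams allocation: Dorne 3, Galen 2, Brisco 6, Harke 5, Arden 6, Farrow 45.
Farrow has quota 47.459 (lower 47, upper 48) but receives 45 — outside the quota interval.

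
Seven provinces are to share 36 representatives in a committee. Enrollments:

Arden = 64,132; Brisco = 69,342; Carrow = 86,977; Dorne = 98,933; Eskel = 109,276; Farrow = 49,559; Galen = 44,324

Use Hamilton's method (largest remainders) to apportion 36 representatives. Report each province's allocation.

Total 522543; standard divisor 522543/36 ≈ 14515.083.
Standard quotas: Arden 4.4183, Brisco 4.7772, Carrow 5.9922, Dorne 6.8159, Eskel 7.5284, Farrow 3.4143, Galen 3.0537.
Lower quotas: Arden 4, Brisco 4, Carrow 5, Dorne 6, Eskel 7, Farrow 3, Galen 3 (sum 32, leaving 4 seats).
Remainders in descending order: Carrow 0.9922, Dorne 0.8159, Brisco 0.7772, Eskel 0.5284, Arden 0.4183, Farrow 0.4143, Galen 0.0537.
The surplus seats go to Carrow, Dorne, Brisco, Eskel.

Arden=4, Brisco=5, Carrow=6, Dorne=7, Eskel=8, Farrow=3, Galen=3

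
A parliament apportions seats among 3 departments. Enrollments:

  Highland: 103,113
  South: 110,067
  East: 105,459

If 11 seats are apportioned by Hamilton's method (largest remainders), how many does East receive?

Total 318639; standard divisor 318639/11 ≈ 28967.182.
Standard quotas: Highland 3.5596, South 3.7997, East 3.6406.
Lower quotas: Highland 3, South 3, East 3 (sum 9, leaving 2 seats).
Remainders in descending order: South 0.7997, East 0.6406, Highland 0.5596.
Largest remainders: South, East receive the extra seats.
East receives 4.

4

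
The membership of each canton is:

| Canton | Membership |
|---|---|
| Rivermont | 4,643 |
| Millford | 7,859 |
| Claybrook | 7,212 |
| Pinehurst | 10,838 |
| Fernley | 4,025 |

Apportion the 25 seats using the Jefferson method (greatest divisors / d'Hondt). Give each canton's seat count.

Standard divisor 34577/25 ≈ 1383.08; standard quotas: Rivermont 3.357, Millford 5.682, Claybrook 5.214, Pinehurst 7.836, Fernley 2.910.
Rounding down gives 3, 5, 5, 7, 2 = 22 seats, so the divisor must be adjusted.
With modified divisor 1300: modified quotas Rivermont 3.572, Millford 6.045, Claybrook 5.548, Pinehurst 8.337, Fernley 3.096.
Rounding down: Rivermont 3, Millford 6, Claybrook 5, Pinehurst 8, Fernley 3 (total 25).

Rivermont 3, Millford 6, Claybrook 5, Pinehurst 8, Fernley 3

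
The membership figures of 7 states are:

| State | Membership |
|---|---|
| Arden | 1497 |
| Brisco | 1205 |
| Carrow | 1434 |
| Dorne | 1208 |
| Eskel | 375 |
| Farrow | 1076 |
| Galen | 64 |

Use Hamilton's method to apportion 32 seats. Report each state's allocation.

Arden 7, Brisco 5, Carrow 7, Dorne 6, Eskel 2, Farrow 5, Galen 0

The standard divisor is 6859/32 ≈ 214.344.
Standard quotas: Arden 6.984, Brisco 5.622, Carrow 6.690, Dorne 5.636, Eskel 1.750, Farrow 5.020, Galen 0.299.
Lower quotas: Arden 6, Brisco 5, Carrow 6, Dorne 5, Eskel 1, Farrow 5, Galen 0 (sum 28, leaving 4 seats).
Remainders in descending order: Arden 0.984, Eskel 0.750, Carrow 0.690, Dorne 0.636, Brisco 0.622, Galen 0.299, Farrow 0.020.
Largest remainders: Arden, Eskel, Carrow, Dorne receive the extra seats.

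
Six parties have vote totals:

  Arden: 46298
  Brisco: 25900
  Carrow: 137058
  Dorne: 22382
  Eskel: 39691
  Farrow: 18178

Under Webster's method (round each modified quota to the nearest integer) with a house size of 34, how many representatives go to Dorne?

Standard divisor 289507/34 ≈ 8514.912; standard quotas: Arden 5.437, Brisco 3.042, Carrow 16.096, Dorne 2.629, Eskel 4.661, Farrow 2.135.
Rounding to the nearest integer gives Arden 5, Brisco 3, Carrow 16, Dorne 3, Eskel 5, Farrow 2 — total 34, matching the house size, so no adjustment is needed.
Dorne receives 3.

3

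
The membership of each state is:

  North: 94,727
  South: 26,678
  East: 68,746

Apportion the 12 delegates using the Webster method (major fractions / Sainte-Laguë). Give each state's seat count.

North=6, South=2, East=4

Standard divisor 190151/12 ≈ 15845.917; standard quotas: North 5.978, South 1.684, East 4.338.
Rounding to the nearest integer gives North 6, South 2, East 4 — total 12, matching the house size, so no adjustment is needed.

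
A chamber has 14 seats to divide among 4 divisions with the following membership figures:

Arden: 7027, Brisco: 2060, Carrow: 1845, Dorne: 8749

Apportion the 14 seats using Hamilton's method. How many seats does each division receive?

The standard divisor is 19681/14 ≈ 1405.786.
Standard quotas: Arden 4.9986, Brisco 1.4654, Carrow 1.3124, Dorne 6.2236.
Lower quotas: Arden 4, Brisco 1, Carrow 1, Dorne 6 (sum 12, leaving 2 seats).
Remainders in descending order: Arden 0.9986, Brisco 0.4654, Carrow 0.3124, Dorne 0.2236.
Largest remainders: Arden, Brisco receive the extra seats.

Arden=5, Brisco=2, Carrow=1, Dorne=6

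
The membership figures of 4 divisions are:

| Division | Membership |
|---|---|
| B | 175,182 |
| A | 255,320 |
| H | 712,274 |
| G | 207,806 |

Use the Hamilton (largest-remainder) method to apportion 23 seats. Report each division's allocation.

B 3, A 4, H 12, G 4

Total 1350582; standard divisor 1350582/23 ≈ 58720.957.
Standard quotas: B 2.9833, A 4.3480, H 12.1298, G 3.5389.
Lower quotas: B 2, A 4, H 12, G 3 (sum 21, leaving 2 seats).
Remainders in descending order: B 0.9833, G 0.5389, A 0.3480, H 0.1298.
The surplus seats go to B, G.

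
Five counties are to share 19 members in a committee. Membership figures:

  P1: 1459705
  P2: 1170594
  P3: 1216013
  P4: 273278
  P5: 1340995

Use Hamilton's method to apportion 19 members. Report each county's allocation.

Standard divisor: 5460585 ÷ 19 ≈ 287399.211.
Standard quotas: P1 5.0790, P2 4.0731, P3 4.2311, P4 0.9509, P5 4.6660.
Lower quotas: P1 5, P2 4, P3 4, P4 0, P5 4 (sum 17, leaving 2 seats).
Remainders in descending order: P4 0.9509, P5 0.6660, P3 0.2311, P1 0.0790, P2 0.0731.
Largest remainders: P4, P5 receive the extra seats.

P1=5, P2=4, P3=4, P4=1, P5=5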